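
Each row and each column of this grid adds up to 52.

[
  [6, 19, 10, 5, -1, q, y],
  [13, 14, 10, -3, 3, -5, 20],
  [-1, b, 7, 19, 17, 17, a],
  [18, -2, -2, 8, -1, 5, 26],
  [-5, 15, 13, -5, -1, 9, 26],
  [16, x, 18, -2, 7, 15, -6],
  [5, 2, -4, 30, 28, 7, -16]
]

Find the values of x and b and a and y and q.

Row 6: 16 + 18 − 2 + 7 + 15 − 6 = 48, so its missing entry is 52 − 48 = 4.
Column 2: 19 + 14 − 2 + 15 + 4 + 2 = 52, so its missing entry is 52 − 52 = 0.
Row 3: -1 + 0 + 7 + 19 + 17 + 17 = 59, so its missing entry is 52 − 59 = -7.
Column 7: 20 − 7 + 26 + 26 − 6 − 16 = 43, so its missing entry is 52 − 43 = 9.
Row 1: 6 + 19 + 10 + 5 − 1 + 9 = 48, so its missing entry is 52 − 48 = 4.

x = 4, b = 0, a = -7, y = 9, q = 4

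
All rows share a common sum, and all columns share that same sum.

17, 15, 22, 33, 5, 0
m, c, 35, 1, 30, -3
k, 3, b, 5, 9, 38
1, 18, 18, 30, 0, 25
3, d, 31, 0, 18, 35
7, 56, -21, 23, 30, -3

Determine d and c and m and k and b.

Rows 1 and 4 both sum to 92, so that's the common total.
The known cells in column 3 total 85, leaving 92 − 85 = 7 for the blank.
The known cells in row 3 total 62, leaving 92 − 62 = 30 for the blank.
The known cells in column 1 total 58, leaving 92 − 58 = 34 for the blank.
The known cells in row 2 total 97, leaving 92 − 97 = -5 for the blank.
The known cells in row 5 total 87, leaving 92 − 87 = 5 for the blank.

d = 5, c = -5, m = 34, k = 30, b = 7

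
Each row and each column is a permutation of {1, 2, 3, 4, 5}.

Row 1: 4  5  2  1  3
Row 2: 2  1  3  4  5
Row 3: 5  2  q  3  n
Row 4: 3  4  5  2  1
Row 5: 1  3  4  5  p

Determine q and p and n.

q = 1, p = 2, n = 4

Cell (5,5): row 5 already has {1, 3, 4, 5} → 2.
At (row 3, col 5): column 5 already has {1, 2, 3, 5}, so the value is 4.
At (row 3, col 3): row 3 already has {2, 3, 4, 5}, so the value is 1.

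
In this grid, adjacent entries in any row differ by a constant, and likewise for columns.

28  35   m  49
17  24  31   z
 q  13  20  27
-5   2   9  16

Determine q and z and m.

q = 6, z = 38, m = 42

Along each row the entries change by 7 per step; down each column they change by -11.
Row 3: from 13 at column 2, stepping by 7 to column 1 gives 6.
Row 2: from 17 at column 1, stepping by 7 to column 4 gives 38.
Row 1: from 28 at column 1, stepping by 7 to column 3 gives 42.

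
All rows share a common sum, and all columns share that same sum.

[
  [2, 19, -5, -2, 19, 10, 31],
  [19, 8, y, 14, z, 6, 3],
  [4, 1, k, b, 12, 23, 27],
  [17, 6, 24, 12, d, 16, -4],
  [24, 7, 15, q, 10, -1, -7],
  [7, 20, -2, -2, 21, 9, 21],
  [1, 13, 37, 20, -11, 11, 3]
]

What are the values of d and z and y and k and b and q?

d = 3, z = 20, y = 4, k = 1, b = 6, q = 26

Rows 1 and 6 both sum to 74, so that's the common total.
Row 4 has 17 + 6 + 24 + 12 + 16 − 4 = 71; the blank must be 74 − 71 = 3.
Row 5 has 24 + 7 + 15 + 10 − 1 − 7 = 48; the blank must be 74 − 48 = 26.
Column 5 has 19 + 12 + 3 + 10 + 21 − 11 = 54; the blank must be 74 − 54 = 20.
Row 2 has 19 + 8 + 14 + 20 + 6 + 3 = 70; the blank must be 74 − 70 = 4.
Column 4 has -2 + 14 + 12 + 26 − 2 + 20 = 68; the blank must be 74 − 68 = 6.
Row 3 has 4 + 1 + 6 + 12 + 23 + 27 = 73; the blank must be 74 − 73 = 1.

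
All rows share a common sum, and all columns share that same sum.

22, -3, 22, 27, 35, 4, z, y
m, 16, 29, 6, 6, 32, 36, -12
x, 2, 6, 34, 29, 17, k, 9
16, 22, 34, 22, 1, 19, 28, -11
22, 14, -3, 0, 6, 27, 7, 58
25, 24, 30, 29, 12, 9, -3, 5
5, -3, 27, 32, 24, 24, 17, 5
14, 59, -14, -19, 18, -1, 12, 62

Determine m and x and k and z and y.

m = 18, x = 9, k = 25, z = 9, y = 15

Rows 4 and 5 both sum to 131, so that's the common total.
Column 8 has -12 + 9 − 11 + 58 + 5 + 5 + 62 = 116; the blank must be 131 − 116 = 15.
Row 1 has 22 − 3 + 22 + 27 + 35 + 4 + 15 = 122; the blank must be 131 − 122 = 9.
Column 7 has 9 + 36 + 28 + 7 − 3 + 17 + 12 = 106; the blank must be 131 − 106 = 25.
Row 3 has 2 + 6 + 34 + 29 + 17 + 25 + 9 = 122; the blank must be 131 − 122 = 9.
Row 2 has 16 + 29 + 6 + 6 + 32 + 36 − 12 = 113; the blank must be 131 − 113 = 18.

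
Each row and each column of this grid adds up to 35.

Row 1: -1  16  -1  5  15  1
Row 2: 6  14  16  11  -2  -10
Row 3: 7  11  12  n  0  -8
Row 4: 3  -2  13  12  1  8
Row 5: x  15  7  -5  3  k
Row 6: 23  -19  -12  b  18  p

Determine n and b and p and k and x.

n = 13, b = -1, p = 26, k = 18, x = -3

Column 1: -1 + 6 + 7 + 3 + 23 = 38, so its missing entry is 35 − 38 = -3.
Row 3: 7 + 11 + 12 + 0 − 8 = 22, so its missing entry is 35 − 22 = 13.
Row 5: -3 + 15 + 7 − 5 + 3 = 17, so its missing entry is 35 − 17 = 18.
Column 6: 1 − 10 − 8 + 8 + 18 = 9, so its missing entry is 35 − 9 = 26.
Row 6: 23 − 19 − 12 + 18 + 26 = 36, so its missing entry is 35 − 36 = -1.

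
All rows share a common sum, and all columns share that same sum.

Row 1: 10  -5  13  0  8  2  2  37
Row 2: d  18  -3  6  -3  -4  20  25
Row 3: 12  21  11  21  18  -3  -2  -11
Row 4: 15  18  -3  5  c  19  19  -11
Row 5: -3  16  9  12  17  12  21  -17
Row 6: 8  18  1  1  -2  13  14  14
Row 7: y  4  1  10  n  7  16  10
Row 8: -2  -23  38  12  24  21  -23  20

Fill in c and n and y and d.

Rows 1 and 3 both sum to 67, so that's the common total.
The known cells in row 2 total 59, leaving 67 − 59 = 8 for the blank.
The known cells in row 4 total 62, leaving 67 − 62 = 5 for the blank.
The known cells in column 5 total 67, leaving 67 − 67 = 0 for the blank.
The known cells in row 7 total 48, leaving 67 − 48 = 19 for the blank.

c = 5, n = 0, y = 19, d = 8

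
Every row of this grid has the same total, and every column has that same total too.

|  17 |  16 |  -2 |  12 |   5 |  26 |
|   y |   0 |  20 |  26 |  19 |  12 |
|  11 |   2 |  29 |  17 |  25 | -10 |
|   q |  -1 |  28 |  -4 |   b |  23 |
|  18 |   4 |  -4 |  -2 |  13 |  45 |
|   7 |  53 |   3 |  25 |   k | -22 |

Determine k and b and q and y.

k = 8, b = 4, q = 24, y = -3

Rows 1 and 3 both sum to 74, so that's the common total.
Row 2: 0 + 20 + 26 + 19 + 12 = 77, so its missing entry is 74 − 77 = -3.
Row 6: 7 + 53 + 3 + 25 − 22 = 66, so its missing entry is 74 − 66 = 8.
Column 5: 5 + 19 + 25 + 13 + 8 = 70, so its missing entry is 74 − 70 = 4.
Row 4: -1 + 28 − 4 + 4 + 23 = 50, so its missing entry is 74 − 50 = 24.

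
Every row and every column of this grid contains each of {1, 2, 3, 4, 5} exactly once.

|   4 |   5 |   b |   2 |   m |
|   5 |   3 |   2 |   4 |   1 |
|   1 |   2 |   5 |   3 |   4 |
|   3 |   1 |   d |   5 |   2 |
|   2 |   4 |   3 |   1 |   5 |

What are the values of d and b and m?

At (row 4, col 3): row 4 already has {1, 2, 3, 5}, so the value is 4.
At (row 1, col 5): column 5 already has {1, 2, 4, 5}, so the value is 3.
Cell (1,3): row 1 already has {2, 3, 4, 5} → 1.

d = 4, b = 1, m = 3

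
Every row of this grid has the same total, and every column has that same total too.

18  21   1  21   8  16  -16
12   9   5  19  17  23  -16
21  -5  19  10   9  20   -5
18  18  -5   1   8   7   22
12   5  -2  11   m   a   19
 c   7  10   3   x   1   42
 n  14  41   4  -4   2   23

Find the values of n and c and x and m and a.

n = -11, c = -1, x = 7, m = 24, a = 0

Rows 1 and 2 both sum to 69, so that's the common total.
The known cells in column 6 total 69, leaving 69 − 69 = 0 for the blank.
The known cells in row 5 total 45, leaving 69 − 45 = 24 for the blank.
The known cells in column 5 total 62, leaving 69 − 62 = 7 for the blank.
The known cells in row 6 total 70, leaving 69 − 70 = -1 for the blank.
The known cells in row 7 total 80, leaving 69 − 80 = -11 for the blank.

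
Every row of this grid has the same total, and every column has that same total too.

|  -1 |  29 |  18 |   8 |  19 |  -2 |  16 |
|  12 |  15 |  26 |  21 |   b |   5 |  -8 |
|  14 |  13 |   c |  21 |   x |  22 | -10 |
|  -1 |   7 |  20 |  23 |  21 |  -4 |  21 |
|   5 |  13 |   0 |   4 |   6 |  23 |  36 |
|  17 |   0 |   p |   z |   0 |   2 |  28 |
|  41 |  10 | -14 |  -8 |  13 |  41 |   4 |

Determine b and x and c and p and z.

Rows 1 and 4 both sum to 87, so that's the common total.
Row 2: 12 + 15 + 26 + 21 + 5 − 8 = 71, so its missing entry is 87 − 71 = 16.
Column 5: 19 + 16 + 21 + 6 + 0 + 13 = 75, so its missing entry is 87 − 75 = 12.
Row 3: 14 + 13 + 21 + 12 + 22 − 10 = 72, so its missing entry is 87 − 72 = 15.
Column 4: 8 + 21 + 21 + 23 + 4 − 8 = 69, so its missing entry is 87 − 69 = 18.
Row 6: 17 + 0 + 18 + 0 + 2 + 28 = 65, so its missing entry is 87 − 65 = 22.

b = 16, x = 12, c = 15, p = 22, z = 18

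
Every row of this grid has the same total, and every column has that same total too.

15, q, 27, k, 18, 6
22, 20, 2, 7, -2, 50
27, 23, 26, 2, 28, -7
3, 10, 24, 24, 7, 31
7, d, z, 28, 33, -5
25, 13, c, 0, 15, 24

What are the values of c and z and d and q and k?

c = 22, z = -2, d = 38, q = -5, k = 38

Rows 2 and 3 both sum to 99, so that's the common total.
The known cells in column 4 total 61, leaving 99 − 61 = 38 for the blank.
The known cells in row 1 total 104, leaving 99 − 104 = -5 for the blank.
The known cells in column 2 total 61, leaving 99 − 61 = 38 for the blank.
The known cells in row 5 total 101, leaving 99 − 101 = -2 for the blank.
The known cells in row 6 total 77, leaving 99 − 77 = 22 for the blank.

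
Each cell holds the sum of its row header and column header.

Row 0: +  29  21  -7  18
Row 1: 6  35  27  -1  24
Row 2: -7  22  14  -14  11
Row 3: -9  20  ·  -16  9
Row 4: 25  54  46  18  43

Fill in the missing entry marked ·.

-9 + 21 = 12.

12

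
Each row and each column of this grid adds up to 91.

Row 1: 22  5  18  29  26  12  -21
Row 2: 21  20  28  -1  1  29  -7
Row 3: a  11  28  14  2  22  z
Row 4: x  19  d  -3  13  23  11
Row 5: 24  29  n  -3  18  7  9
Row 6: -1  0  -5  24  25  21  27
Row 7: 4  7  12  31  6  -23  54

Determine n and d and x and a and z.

n = 7, d = 3, x = 25, a = -4, z = 18

Row 5: 24 + 29 − 3 + 18 + 7 + 9 = 84, so its missing entry is 91 − 84 = 7.
Column 7: -21 − 7 + 11 + 9 + 27 + 54 = 73, so its missing entry is 91 − 73 = 18.
Row 3: 11 + 28 + 14 + 2 + 22 + 18 = 95, so its missing entry is 91 − 95 = -4.
Column 1: 22 + 21 − 4 + 24 − 1 + 4 = 66, so its missing entry is 91 − 66 = 25.
Row 4: 25 + 19 − 3 + 13 + 23 + 11 = 88, so its missing entry is 91 − 88 = 3.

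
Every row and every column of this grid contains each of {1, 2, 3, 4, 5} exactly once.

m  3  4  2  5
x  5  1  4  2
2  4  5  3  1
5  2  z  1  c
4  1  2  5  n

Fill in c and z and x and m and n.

At (row 5, col 5): row 5 already has {1, 2, 4, 5}, so the value is 3.
For row 4, column 5: column 5 already has {1, 2, 3, 5}; that leaves 4.
Cell (1,1): row 1 already has {2, 3, 4, 5} → 1.
At (row 2, col 1): row 2 already has {1, 2, 4, 5}, so the value is 3.
For row 4, column 3: row 4 already has {1, 2, 4, 5}; that leaves 3.

c = 4, z = 3, x = 3, m = 1, n = 3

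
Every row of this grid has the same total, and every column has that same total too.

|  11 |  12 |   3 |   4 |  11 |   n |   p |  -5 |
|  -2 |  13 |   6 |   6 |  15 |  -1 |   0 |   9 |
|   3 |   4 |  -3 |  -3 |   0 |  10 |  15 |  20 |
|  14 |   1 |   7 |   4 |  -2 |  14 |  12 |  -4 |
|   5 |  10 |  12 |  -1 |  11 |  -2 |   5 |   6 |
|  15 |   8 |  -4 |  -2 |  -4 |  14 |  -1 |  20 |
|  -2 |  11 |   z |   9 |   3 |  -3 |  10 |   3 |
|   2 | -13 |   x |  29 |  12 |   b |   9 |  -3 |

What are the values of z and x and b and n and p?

Rows 2 and 3 both sum to 46, so that's the common total.
The known cells in row 7 total 31, leaving 46 − 31 = 15 for the blank.
The known cells in column 7 total 50, leaving 46 − 50 = -4 for the blank.
The known cells in column 3 total 36, leaving 46 − 36 = 10 for the blank.
The known cells in row 1 total 32, leaving 46 − 32 = 14 for the blank.
The known cells in row 8 total 46, leaving 46 − 46 = 0 for the blank.

z = 15, x = 10, b = 0, n = 14, p = -4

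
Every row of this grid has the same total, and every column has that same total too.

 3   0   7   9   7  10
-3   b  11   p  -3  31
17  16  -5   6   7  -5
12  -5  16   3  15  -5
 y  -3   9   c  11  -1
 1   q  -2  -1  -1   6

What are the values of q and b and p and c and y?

q = 33, b = -5, p = 5, c = 14, y = 6

Rows 1 and 3 both sum to 36, so that's the common total.
Column 1 has 3 − 3 + 17 + 12 + 1 = 30; the blank must be 36 − 30 = 6.
Row 5 has 6 − 3 + 9 + 11 − 1 = 22; the blank must be 36 − 22 = 14.
Row 6 has 1 − 2 − 1 − 1 + 6 = 3; the blank must be 36 − 3 = 33.
Column 2 has 0 + 16 − 5 − 3 + 33 = 41; the blank must be 36 − 41 = -5.
Row 2 has -3 − 5 + 11 − 3 + 31 = 31; the blank must be 36 − 31 = 5.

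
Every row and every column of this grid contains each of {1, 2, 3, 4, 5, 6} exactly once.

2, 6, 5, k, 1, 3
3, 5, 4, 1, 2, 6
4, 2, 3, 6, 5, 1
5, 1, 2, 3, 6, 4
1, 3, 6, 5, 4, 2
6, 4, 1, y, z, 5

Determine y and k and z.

y = 2, k = 4, z = 3

For row 6, column 5: column 5 already has {1, 2, 4, 5, 6}; that leaves 3.
Cell (6,4): row 6 already has {1, 3, 4, 5, 6} → 2.
For row 1, column 4: row 1 already has {1, 2, 3, 5, 6}; that leaves 4.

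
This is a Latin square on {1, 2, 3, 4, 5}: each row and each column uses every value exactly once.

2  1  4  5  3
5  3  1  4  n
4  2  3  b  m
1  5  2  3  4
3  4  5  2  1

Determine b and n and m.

At (row 3, col 4): column 4 already has {2, 3, 4, 5}, so the value is 1.
At (row 3, col 5): row 3 already has {1, 2, 3, 4}, so the value is 5.
Cell (2,5): row 2 already has {1, 3, 4, 5} → 2.

b = 1, n = 2, m = 5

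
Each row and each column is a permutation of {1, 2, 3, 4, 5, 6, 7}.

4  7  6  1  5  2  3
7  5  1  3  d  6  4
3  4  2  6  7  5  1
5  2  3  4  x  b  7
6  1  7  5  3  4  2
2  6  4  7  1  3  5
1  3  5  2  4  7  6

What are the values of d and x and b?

d = 2, x = 6, b = 1

For row 4, column 6: column 6 already has {2, 3, 4, 5, 6, 7}; that leaves 1.
For row 4, column 5: row 4 already has {1, 2, 3, 4, 5, 7}; that leaves 6.
For row 2, column 5: row 2 already has {1, 3, 4, 5, 6, 7}; that leaves 2.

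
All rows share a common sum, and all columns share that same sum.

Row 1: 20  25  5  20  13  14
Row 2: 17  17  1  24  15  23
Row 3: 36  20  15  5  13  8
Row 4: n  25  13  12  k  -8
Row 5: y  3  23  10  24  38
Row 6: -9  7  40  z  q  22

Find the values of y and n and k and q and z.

y = -1, n = 34, k = 21, q = 11, z = 26

Rows 1 and 2 both sum to 97, so that's the common total.
The known cells in row 5 total 98, leaving 97 − 98 = -1 for the blank.
The known cells in column 1 total 63, leaving 97 − 63 = 34 for the blank.
The known cells in row 4 total 76, leaving 97 − 76 = 21 for the blank.
The known cells in column 5 total 86, leaving 97 − 86 = 11 for the blank.
The known cells in row 6 total 71, leaving 97 − 71 = 26 for the blank.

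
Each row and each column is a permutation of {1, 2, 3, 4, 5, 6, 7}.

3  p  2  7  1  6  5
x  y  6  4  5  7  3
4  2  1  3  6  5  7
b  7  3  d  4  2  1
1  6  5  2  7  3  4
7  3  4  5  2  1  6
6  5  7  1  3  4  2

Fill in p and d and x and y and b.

At (row 1, col 2): row 1 already has {1, 2, 3, 5, 6, 7}, so the value is 4.
Cell (2,2): column 2 already has {2, 3, 4, 5, 6, 7} → 1.
For row 4, column 4: column 4 already has {1, 2, 3, 4, 5, 7}; that leaves 6.
Cell (4,1): row 4 already has {1, 2, 3, 4, 6, 7} → 5.
At (row 2, col 1): row 2 already has {1, 3, 4, 5, 6, 7}, so the value is 2.

p = 4, d = 6, x = 2, y = 1, b = 5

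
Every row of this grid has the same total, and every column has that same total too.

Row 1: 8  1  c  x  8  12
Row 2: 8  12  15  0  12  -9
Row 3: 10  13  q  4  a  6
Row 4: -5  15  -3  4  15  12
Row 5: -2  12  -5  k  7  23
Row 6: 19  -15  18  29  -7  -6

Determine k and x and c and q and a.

Rows 2 and 4 both sum to 38, so that's the common total.
The known cells in column 5 total 35, leaving 38 − 35 = 3 for the blank.
The known cells in row 5 total 35, leaving 38 − 35 = 3 for the blank.
The known cells in column 4 total 40, leaving 38 − 40 = -2 for the blank.
The known cells in row 1 total 27, leaving 38 − 27 = 11 for the blank.
The known cells in row 3 total 36, leaving 38 − 36 = 2 for the blank.

k = 3, x = -2, c = 11, q = 2, a = 3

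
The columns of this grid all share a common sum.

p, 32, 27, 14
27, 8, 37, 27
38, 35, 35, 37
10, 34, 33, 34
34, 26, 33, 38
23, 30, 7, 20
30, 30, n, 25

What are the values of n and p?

n = 23, p = 33

Columns 2 and 4 both add up to 195, so every column sums to 195.
Column 3: 27 + 37 + 35 + 33 + 33 + 7 = 172, so the missing entry is 195 − 172 = 23.
Column 1: 27 + 38 + 10 + 34 + 23 + 30 = 162, so the missing entry is 195 − 162 = 33.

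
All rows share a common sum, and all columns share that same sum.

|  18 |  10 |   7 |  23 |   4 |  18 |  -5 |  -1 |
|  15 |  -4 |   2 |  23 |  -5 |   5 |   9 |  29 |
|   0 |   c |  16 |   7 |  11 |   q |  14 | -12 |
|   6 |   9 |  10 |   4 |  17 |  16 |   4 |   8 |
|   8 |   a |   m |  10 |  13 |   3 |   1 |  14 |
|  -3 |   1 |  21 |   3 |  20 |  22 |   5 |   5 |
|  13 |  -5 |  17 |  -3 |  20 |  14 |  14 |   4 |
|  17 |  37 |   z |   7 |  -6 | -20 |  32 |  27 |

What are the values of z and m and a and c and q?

Rows 1 and 2 both sum to 74, so that's the common total.
Row 8: 17 + 37 + 7 − 6 − 20 + 32 + 27 = 94, so its missing entry is 74 − 94 = -20.
Column 3: 7 + 2 + 16 + 10 + 21 + 17 − 20 = 53, so its missing entry is 74 − 53 = 21.
Column 6: 18 + 5 + 16 + 3 + 22 + 14 − 20 = 58, so its missing entry is 74 − 58 = 16.
Row 3: 0 + 16 + 7 + 11 + 16 + 14 − 12 = 52, so its missing entry is 74 − 52 = 22.
Row 5: 8 + 21 + 10 + 13 + 3 + 1 + 14 = 70, so its missing entry is 74 − 70 = 4.

z = -20, m = 21, a = 4, c = 22, q = 16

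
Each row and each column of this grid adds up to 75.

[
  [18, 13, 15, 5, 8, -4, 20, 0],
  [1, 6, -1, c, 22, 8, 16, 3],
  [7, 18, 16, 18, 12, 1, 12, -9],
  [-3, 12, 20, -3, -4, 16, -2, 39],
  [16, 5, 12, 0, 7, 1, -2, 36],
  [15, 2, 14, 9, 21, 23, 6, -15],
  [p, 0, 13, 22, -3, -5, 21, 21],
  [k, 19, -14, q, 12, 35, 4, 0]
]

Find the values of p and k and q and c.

Row 2: 1 + 6 − 1 + 22 + 8 + 16 + 3 = 55, so its missing entry is 75 − 55 = 20.
Column 4: 5 + 20 + 18 − 3 + 0 + 9 + 22 = 71, so its missing entry is 75 − 71 = 4.
Row 8: 19 − 14 + 4 + 12 + 35 + 4 + 0 = 60, so its missing entry is 75 − 60 = 15.
Row 7: 0 + 13 + 22 − 3 − 5 + 21 + 21 = 69, so its missing entry is 75 − 69 = 6.

p = 6, k = 15, q = 4, c = 20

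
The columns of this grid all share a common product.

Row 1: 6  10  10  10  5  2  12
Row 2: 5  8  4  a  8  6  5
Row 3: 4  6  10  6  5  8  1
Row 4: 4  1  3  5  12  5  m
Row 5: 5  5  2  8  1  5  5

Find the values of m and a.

Columns 1 and 3 each multiply to 2400, so every column has product 2400.
Column 7: 12×5×1×5 = 300, so the missing entry is 2400 ÷ 300 = 8.
Column 4: 10×6×5×8 = 2400, so the missing entry is 2400 ÷ 2400 = 1.

m = 8, a = 1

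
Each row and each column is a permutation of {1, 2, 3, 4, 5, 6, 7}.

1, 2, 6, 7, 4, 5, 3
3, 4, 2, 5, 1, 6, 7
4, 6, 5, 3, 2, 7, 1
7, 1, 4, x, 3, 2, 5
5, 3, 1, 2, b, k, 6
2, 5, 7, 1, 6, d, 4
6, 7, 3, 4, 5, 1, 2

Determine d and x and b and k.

d = 3, x = 6, b = 7, k = 4

For row 5, column 5: column 5 already has {1, 2, 3, 4, 5, 6}; that leaves 7.
At (row 5, col 6): row 5 already has {1, 2, 3, 5, 6, 7}, so the value is 4.
At (row 4, col 4): row 4 already has {1, 2, 3, 4, 5, 7}, so the value is 6.
For row 6, column 6: row 6 already has {1, 2, 4, 5, 6, 7}; that leaves 3.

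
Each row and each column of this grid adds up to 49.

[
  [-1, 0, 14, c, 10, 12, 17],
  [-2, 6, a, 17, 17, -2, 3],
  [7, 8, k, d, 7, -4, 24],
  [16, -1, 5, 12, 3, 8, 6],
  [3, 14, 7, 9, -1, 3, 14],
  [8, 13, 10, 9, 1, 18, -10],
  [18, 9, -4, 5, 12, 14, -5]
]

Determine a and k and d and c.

a = 10, k = 7, d = 0, c = -3

Row 1 has -1 + 0 + 14 + 10 + 12 + 17 = 52; the blank must be 49 − 52 = -3.
Column 4 has -3 + 17 + 12 + 9 + 9 + 5 = 49; the blank must be 49 − 49 = 0.
Row 2 has -2 + 6 + 17 + 17 − 2 + 3 = 39; the blank must be 49 − 39 = 10.
Row 3 has 7 + 8 + 0 + 7 − 4 + 24 = 42; the blank must be 49 − 42 = 7.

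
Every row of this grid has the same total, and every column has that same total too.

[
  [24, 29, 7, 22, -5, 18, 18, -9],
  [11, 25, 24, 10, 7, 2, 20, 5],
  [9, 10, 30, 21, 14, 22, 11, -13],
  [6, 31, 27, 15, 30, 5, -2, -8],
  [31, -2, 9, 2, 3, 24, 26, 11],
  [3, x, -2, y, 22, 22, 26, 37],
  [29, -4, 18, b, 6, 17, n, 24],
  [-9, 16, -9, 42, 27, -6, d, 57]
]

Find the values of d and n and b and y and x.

Rows 1 and 2 both sum to 104, so that's the common total.
The known cells in column 2 total 105, leaving 104 − 105 = -1 for the blank.
The known cells in row 6 total 107, leaving 104 − 107 = -3 for the blank.
The known cells in row 8 total 118, leaving 104 − 118 = -14 for the blank.
The known cells in column 7 total 85, leaving 104 − 85 = 19 for the blank.
The known cells in row 7 total 109, leaving 104 − 109 = -5 for the blank.

d = -14, n = 19, b = -5, y = -3, x = -1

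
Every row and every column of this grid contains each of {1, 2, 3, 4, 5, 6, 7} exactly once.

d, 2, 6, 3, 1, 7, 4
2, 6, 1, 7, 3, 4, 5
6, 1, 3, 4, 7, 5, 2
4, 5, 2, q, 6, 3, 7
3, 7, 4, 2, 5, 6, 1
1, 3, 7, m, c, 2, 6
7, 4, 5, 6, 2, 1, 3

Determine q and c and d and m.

Cell (6,5): column 5 already has {1, 2, 3, 5, 6, 7} → 4.
At (row 6, col 4): row 6 already has {1, 2, 3, 4, 6, 7}, so the value is 5.
At (row 4, col 4): row 4 already has {2, 3, 4, 5, 6, 7}, so the value is 1.
Cell (1,1): row 1 already has {1, 2, 3, 4, 6, 7} → 5.

q = 1, c = 4, d = 5, m = 5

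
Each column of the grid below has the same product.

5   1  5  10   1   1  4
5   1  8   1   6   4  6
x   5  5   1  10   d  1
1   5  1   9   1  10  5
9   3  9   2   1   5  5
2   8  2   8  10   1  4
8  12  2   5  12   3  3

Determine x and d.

x = 2, d = 12

Columns 2 and 4 each multiply to 7200, so every column has product 7200.
Column 1: 5×5×1×9×2×8 = 3600, so the missing entry is 7200 ÷ 3600 = 2.
Column 6: 1×4×10×5×1×3 = 600, so the missing entry is 7200 ÷ 600 = 12.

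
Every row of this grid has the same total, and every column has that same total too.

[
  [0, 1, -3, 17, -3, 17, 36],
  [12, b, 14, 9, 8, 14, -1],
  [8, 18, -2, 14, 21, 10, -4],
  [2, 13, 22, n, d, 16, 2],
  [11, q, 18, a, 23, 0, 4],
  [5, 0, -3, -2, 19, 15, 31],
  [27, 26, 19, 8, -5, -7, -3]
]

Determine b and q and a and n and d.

Rows 1 and 3 both sum to 65, so that's the common total.
Column 5 has -3 + 8 + 21 + 23 + 19 − 5 = 63; the blank must be 65 − 63 = 2.
Row 2 has 12 + 14 + 9 + 8 + 14 − 1 = 56; the blank must be 65 − 56 = 9.
Row 4 has 2 + 13 + 22 + 2 + 16 + 2 = 57; the blank must be 65 − 57 = 8.
Column 4 has 17 + 9 + 14 + 8 − 2 + 8 = 54; the blank must be 65 − 54 = 11.
Row 5 has 11 + 18 + 11 + 23 + 0 + 4 = 67; the blank must be 65 − 67 = -2.

b = 9, q = -2, a = 11, n = 8, d = 2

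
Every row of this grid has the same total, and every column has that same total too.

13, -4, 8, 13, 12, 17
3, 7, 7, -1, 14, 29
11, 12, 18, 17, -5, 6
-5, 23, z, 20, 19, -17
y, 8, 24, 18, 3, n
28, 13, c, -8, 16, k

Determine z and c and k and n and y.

z = 19, c = -17, k = 27, n = -3, y = 9

Rows 1 and 2 both sum to 59, so that's the common total.
Column 1: 13 + 3 + 11 − 5 + 28 = 50, so its missing entry is 59 − 50 = 9.
Row 5: 9 + 8 + 24 + 18 + 3 = 62, so its missing entry is 59 − 62 = -3.
Column 6: 17 + 29 + 6 − 17 − 3 = 32, so its missing entry is 59 − 32 = 27.
Row 4: -5 + 23 + 20 + 19 − 17 = 40, so its missing entry is 59 − 40 = 19.
Row 6: 28 + 13 − 8 + 16 + 27 = 76, so its missing entry is 59 − 76 = -17.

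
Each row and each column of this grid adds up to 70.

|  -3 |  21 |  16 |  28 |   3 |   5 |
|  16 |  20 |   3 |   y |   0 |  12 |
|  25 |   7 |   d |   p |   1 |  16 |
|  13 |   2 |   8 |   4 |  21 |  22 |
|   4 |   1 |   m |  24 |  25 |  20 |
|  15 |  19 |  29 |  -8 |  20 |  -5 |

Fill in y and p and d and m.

y = 19, p = 3, d = 18, m = -4

Row 2 has 16 + 20 + 3 + 0 + 12 = 51; the blank must be 70 − 51 = 19.
Column 4 has 28 + 19 + 4 + 24 − 8 = 67; the blank must be 70 − 67 = 3.
Row 5 has 4 + 1 + 24 + 25 + 20 = 74; the blank must be 70 − 74 = -4.
Row 3 has 25 + 7 + 3 + 1 + 16 = 52; the blank must be 70 − 52 = 18.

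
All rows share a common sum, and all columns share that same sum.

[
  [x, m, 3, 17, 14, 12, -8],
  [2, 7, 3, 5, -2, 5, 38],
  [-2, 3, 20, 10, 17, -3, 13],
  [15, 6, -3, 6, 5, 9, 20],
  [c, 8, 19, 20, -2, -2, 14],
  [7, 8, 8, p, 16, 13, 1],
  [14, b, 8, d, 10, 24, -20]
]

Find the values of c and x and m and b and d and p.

c = 1, x = 21, m = -1, b = 27, d = -5, p = 5

Rows 2 and 3 both sum to 58, so that's the common total.
Row 5 has 8 + 19 + 20 − 2 − 2 + 14 = 57; the blank must be 58 − 57 = 1.
Column 1 has 2 − 2 + 15 + 1 + 7 + 14 = 37; the blank must be 58 − 37 = 21.
Row 1 has 21 + 3 + 17 + 14 + 12 − 8 = 59; the blank must be 58 − 59 = -1.
Column 2 has -1 + 7 + 3 + 6 + 8 + 8 = 31; the blank must be 58 − 31 = 27.
Row 6 has 7 + 8 + 8 + 16 + 13 + 1 = 53; the blank must be 58 − 53 = 5.
Row 7 has 14 + 27 + 8 + 10 + 24 − 20 = 63; the blank must be 58 − 63 = -5.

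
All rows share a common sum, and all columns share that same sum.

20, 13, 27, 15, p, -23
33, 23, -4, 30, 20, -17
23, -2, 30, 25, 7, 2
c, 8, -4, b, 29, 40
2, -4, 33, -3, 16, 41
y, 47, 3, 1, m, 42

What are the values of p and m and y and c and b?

p = 33, m = -20, y = 12, c = -5, b = 17

Rows 2 and 3 both sum to 85, so that's the common total.
Row 1: 20 + 13 + 27 + 15 − 23 = 52, so its missing entry is 85 − 52 = 33.
Column 5: 33 + 20 + 7 + 29 + 16 = 105, so its missing entry is 85 − 105 = -20.
Column 4: 15 + 30 + 25 − 3 + 1 = 68, so its missing entry is 85 − 68 = 17.
Row 4: 8 − 4 + 17 + 29 + 40 = 90, so its missing entry is 85 − 90 = -5.
Row 6: 47 + 3 + 1 − 20 + 42 = 73, so its missing entry is 85 − 73 = 12.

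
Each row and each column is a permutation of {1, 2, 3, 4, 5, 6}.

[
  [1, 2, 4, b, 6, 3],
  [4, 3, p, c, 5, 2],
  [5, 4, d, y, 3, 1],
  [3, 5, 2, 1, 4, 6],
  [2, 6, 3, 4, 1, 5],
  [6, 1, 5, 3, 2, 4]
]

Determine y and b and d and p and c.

y = 2, b = 5, d = 6, p = 1, c = 6

For row 1, column 4: row 1 already has {1, 2, 3, 4, 6}; that leaves 5.
For row 3, column 3: row 3 is missing {2, 6} and column 3 is missing {1, 6}; that leaves 6.
Cell (2,3): column 3 already has {2, 3, 4, 5, 6} → 1.
Cell (3,4): row 3 already has {1, 3, 4, 5, 6} → 2.
At (row 2, col 4): row 2 already has {1, 2, 3, 4, 5}, so the value is 6.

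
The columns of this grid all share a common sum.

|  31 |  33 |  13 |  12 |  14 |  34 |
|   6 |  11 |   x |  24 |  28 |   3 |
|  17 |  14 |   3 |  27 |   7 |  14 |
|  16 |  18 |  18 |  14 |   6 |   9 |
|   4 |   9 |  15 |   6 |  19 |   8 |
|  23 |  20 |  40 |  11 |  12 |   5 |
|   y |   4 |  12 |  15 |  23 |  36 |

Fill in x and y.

Columns 4 and 5 both add up to 109, so every column sums to 109.
Column 3: 13 + 3 + 18 + 15 + 40 + 12 = 101, so the missing entry is 109 − 101 = 8.
Column 1: 31 + 6 + 17 + 16 + 4 + 23 = 97, so the missing entry is 109 − 97 = 12.

x = 8, y = 12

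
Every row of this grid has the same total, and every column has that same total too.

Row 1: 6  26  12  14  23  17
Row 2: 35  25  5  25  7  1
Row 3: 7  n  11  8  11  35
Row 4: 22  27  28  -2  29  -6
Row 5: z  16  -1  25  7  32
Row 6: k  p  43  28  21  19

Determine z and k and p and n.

z = 19, k = 9, p = -22, n = 26

Rows 1 and 2 both sum to 98, so that's the common total.
Row 3 has 7 + 11 + 8 + 11 + 35 = 72; the blank must be 98 − 72 = 26.
Row 5 has 16 − 1 + 25 + 7 + 32 = 79; the blank must be 98 − 79 = 19.
Column 1 has 6 + 35 + 7 + 22 + 19 = 89; the blank must be 98 − 89 = 9.
Row 6 has 9 + 43 + 28 + 21 + 19 = 120; the blank must be 98 − 120 = -22.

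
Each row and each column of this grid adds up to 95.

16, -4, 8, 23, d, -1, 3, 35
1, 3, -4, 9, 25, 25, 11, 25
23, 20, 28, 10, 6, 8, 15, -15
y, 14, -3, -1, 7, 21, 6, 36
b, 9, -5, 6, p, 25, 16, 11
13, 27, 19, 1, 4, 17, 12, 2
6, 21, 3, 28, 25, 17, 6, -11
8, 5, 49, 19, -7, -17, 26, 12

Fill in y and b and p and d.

y = 15, b = 13, p = 20, d = 15

Row 1: 16 − 4 + 8 + 23 − 1 + 3 + 35 = 80, so its missing entry is 95 − 80 = 15.
Column 5: 15 + 25 + 6 + 7 + 4 + 25 − 7 = 75, so its missing entry is 95 − 75 = 20.
Row 5: 9 − 5 + 6 + 20 + 25 + 16 + 11 = 82, so its missing entry is 95 − 82 = 13.
Row 4: 14 − 3 − 1 + 7 + 21 + 6 + 36 = 80, so its missing entry is 95 − 80 = 15.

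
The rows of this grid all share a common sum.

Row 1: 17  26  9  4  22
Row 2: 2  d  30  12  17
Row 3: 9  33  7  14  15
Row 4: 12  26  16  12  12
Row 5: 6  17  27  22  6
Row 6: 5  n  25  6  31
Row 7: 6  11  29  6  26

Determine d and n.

d = 17, n = 11

The complete rows each total 78.
Row 2 is missing 78 − 61 = 17 (since 2 + 30 + 12 + 17 = 61).
Row 6 is missing 78 − 67 = 11 (since 5 + 25 + 6 + 31 = 67).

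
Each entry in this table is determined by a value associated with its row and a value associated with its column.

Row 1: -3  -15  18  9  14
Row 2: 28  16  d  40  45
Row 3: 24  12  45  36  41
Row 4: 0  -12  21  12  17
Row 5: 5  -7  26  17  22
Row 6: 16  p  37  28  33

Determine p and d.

The difference between any two rows is the same in every column — this is an addition table with the headers hidden.
Row 6 minus row 1 is 28 − 9 = 19, so its entry in column 2 is -15 + 19 = 4.
Row 2 minus row 1 is 40 − 9 = 31, so its entry in column 3 is 18 + 31 = 49.

p = 4, d = 49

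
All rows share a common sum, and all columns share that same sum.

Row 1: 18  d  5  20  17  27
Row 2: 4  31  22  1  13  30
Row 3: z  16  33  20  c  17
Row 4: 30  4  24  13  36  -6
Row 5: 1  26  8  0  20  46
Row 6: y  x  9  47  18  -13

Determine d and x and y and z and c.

Rows 2 and 4 both sum to 101, so that's the common total.
The known cells in row 1 total 87, leaving 101 − 87 = 14 for the blank.
The known cells in column 5 total 104, leaving 101 − 104 = -3 for the blank.
The known cells in row 3 total 83, leaving 101 − 83 = 18 for the blank.
The known cells in column 2 total 91, leaving 101 − 91 = 10 for the blank.
The known cells in row 6 total 71, leaving 101 − 71 = 30 for the blank.

d = 14, x = 10, y = 30, z = 18, c = -3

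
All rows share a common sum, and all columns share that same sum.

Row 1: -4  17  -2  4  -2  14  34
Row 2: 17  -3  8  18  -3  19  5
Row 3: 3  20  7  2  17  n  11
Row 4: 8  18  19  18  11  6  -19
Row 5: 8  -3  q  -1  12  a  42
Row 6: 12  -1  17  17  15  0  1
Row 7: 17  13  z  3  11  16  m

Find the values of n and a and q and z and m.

Rows 1 and 2 both sum to 61, so that's the common total.
Column 7: 34 + 5 + 11 − 19 + 42 + 1 = 74, so its missing entry is 61 − 74 = -13.
Row 7: 17 + 13 + 3 + 11 + 16 − 13 = 47, so its missing entry is 61 − 47 = 14.
Column 3: -2 + 8 + 7 + 19 + 17 + 14 = 63, so its missing entry is 61 − 63 = -2.
Row 5: 8 − 3 − 2 − 1 + 12 + 42 = 56, so its missing entry is 61 − 56 = 5.
Row 3: 3 + 20 + 7 + 2 + 17 + 11 = 60, so its missing entry is 61 − 60 = 1.

n = 1, a = 5, q = -2, z = 14, m = -13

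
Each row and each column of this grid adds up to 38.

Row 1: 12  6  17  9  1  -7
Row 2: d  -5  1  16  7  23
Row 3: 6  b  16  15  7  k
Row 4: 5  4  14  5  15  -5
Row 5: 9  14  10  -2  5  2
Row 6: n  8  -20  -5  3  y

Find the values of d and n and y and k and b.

d = -4, n = 10, y = 42, k = -17, b = 11

The known cells in column 2 total 27, leaving 38 − 27 = 11 for the blank.
The known cells in row 2 total 42, leaving 38 − 42 = -4 for the blank.
The known cells in column 1 total 28, leaving 38 − 28 = 10 for the blank.
The known cells in row 6 total -4, leaving 38 − (-4) = 42 for the blank.
The known cells in row 3 total 55, leaving 38 − 55 = -17 for the blank.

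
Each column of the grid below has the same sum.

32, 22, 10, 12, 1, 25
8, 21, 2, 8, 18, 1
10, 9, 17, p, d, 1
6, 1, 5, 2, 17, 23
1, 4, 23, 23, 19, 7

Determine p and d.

p = 12, d = 2

The complete columns each total 57.
Column 4 is missing 57 − 45 = 12 (since 12 + 8 + 2 + 23 = 45).
Column 5 is missing 57 − 55 = 2 (since 1 + 18 + 17 + 19 = 55).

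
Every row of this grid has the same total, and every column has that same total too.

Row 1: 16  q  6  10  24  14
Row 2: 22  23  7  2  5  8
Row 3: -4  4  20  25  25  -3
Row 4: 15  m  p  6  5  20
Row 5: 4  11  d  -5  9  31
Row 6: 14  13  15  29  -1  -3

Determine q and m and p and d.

Rows 2 and 3 both sum to 67, so that's the common total.
Row 1 has 16 + 6 + 10 + 24 + 14 = 70; the blank must be 67 − 70 = -3.
Column 2 has -3 + 23 + 4 + 11 + 13 = 48; the blank must be 67 − 48 = 19.
Row 4 has 15 + 19 + 6 + 5 + 20 = 65; the blank must be 67 − 65 = 2.
Row 5 has 4 + 11 − 5 + 9 + 31 = 50; the blank must be 67 − 50 = 17.

q = -3, m = 19, p = 2, d = 17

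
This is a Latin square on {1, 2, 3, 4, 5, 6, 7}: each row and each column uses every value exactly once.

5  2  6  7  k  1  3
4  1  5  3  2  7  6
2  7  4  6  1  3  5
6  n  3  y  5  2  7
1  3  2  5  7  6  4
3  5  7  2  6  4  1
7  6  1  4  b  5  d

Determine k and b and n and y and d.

At (row 1, col 5): row 1 already has {1, 2, 3, 5, 6, 7}, so the value is 4.
At (row 4, col 2): column 2 already has {1, 2, 3, 5, 6, 7}, so the value is 4.
At (row 7, col 5): column 5 already has {1, 2, 4, 5, 6, 7}, so the value is 3.
Cell (4,4): row 4 already has {2, 3, 4, 5, 6, 7} → 1.
For row 7, column 7: row 7 already has {1, 3, 4, 5, 6, 7}; that leaves 2.

k = 4, b = 3, n = 4, y = 1, d = 2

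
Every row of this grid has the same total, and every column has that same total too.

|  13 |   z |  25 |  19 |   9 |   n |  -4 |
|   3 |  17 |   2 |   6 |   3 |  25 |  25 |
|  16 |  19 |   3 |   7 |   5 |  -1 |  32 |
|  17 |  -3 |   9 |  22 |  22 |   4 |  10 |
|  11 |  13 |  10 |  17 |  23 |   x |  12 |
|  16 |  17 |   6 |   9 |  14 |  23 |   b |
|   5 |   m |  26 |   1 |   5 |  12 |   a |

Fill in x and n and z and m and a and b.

x = -5, n = 23, z = -4, m = 22, a = 10, b = -4

Rows 2 and 3 both sum to 81, so that's the common total.
Row 5: 11 + 13 + 10 + 17 + 23 + 12 = 86, so its missing entry is 81 − 86 = -5.
Row 6: 16 + 17 + 6 + 9 + 14 + 23 = 85, so its missing entry is 81 − 85 = -4.
Column 6: 25 − 1 + 4 − 5 + 23 + 12 = 58, so its missing entry is 81 − 58 = 23.
Row 1: 13 + 25 + 19 + 9 + 23 − 4 = 85, so its missing entry is 81 − 85 = -4.
Column 2: -4 + 17 + 19 − 3 + 13 + 17 = 59, so its missing entry is 81 − 59 = 22.
Row 7: 5 + 22 + 26 + 1 + 5 + 12 = 71, so its missing entry is 81 − 71 = 10.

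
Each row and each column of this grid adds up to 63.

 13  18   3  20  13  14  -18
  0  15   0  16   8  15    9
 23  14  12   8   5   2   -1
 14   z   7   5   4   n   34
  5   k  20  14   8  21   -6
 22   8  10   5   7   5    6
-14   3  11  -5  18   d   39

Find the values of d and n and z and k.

The known cells in row 5 total 62, leaving 63 − 62 = 1 for the blank.
The known cells in column 2 total 59, leaving 63 − 59 = 4 for the blank.
The known cells in row 4 total 68, leaving 63 − 68 = -5 for the blank.
The known cells in row 7 total 52, leaving 63 − 52 = 11 for the blank.

d = 11, n = -5, z = 4, k = 1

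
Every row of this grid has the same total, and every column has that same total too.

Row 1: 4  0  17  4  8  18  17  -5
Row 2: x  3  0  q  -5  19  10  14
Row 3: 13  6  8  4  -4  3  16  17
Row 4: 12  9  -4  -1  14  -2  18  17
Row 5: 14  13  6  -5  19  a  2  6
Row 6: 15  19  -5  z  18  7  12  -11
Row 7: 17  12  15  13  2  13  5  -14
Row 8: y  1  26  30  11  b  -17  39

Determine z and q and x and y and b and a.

z = 8, q = 10, x = 12, y = -24, b = -3, a = 8

Rows 1 and 3 both sum to 63, so that's the common total.
Row 5: 14 + 13 + 6 − 5 + 19 + 2 + 6 = 55, so its missing entry is 63 − 55 = 8.
Row 6: 15 + 19 − 5 + 18 + 7 + 12 − 11 = 55, so its missing entry is 63 − 55 = 8.
Column 6: 18 + 19 + 3 − 2 + 8 + 7 + 13 = 66, so its missing entry is 63 − 66 = -3.
Row 8: 1 + 26 + 30 + 11 − 3 − 17 + 39 = 87, so its missing entry is 63 − 87 = -24.
Column 1: 4 + 13 + 12 + 14 + 15 + 17 − 24 = 51, so its missing entry is 63 − 51 = 12.
Row 2: 12 + 3 + 0 − 5 + 19 + 10 + 14 = 53, so its missing entry is 63 − 53 = 10.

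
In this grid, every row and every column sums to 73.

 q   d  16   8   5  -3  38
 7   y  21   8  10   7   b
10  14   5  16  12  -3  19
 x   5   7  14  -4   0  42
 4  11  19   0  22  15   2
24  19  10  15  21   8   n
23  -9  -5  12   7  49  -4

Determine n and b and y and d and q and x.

n = -24, b = 0, y = 20, d = 13, q = -4, x = 9

Row 4 has 5 + 7 + 14 − 4 + 0 + 42 = 64; the blank must be 73 − 64 = 9.
Column 1 has 7 + 10 + 9 + 4 + 24 + 23 = 77; the blank must be 73 − 77 = -4.
Row 1 has -4 + 16 + 8 + 5 − 3 + 38 = 60; the blank must be 73 − 60 = 13.
Column 2 has 13 + 14 + 5 + 11 + 19 − 9 = 53; the blank must be 73 − 53 = 20.
Row 6 has 24 + 19 + 10 + 15 + 21 + 8 = 97; the blank must be 73 − 97 = -24.
Row 2 has 7 + 20 + 21 + 8 + 10 + 7 = 73; the blank must be 73 − 73 = 0.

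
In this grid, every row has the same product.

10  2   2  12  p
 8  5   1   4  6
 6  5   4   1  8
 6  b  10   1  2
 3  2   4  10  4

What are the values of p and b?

Rows 3 and 5 each multiply to 960, so every row has product 960.
Row 1: 10×2×2×12 = 480, so the missing entry is 960 ÷ 480 = 2.
Row 4: 6×10×1×2 = 120, so the missing entry is 960 ÷ 120 = 8.

p = 2, b = 8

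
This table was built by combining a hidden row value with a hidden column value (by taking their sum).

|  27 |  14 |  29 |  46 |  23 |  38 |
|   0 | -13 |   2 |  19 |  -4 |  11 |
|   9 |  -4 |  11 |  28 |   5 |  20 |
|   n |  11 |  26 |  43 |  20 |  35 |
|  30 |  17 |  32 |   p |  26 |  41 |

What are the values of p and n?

The difference between any two rows is the same in every column — this is an addition table with the headers hidden.
Row 5 minus row 1 is 26 − 23 = 3, so its entry in column 4 is 46 + 3 = 49.
Row 4 minus row 1 is 20 − 23 = -3, so its entry in column 1 is 27 + (-3) = 24.

p = 49, n = 24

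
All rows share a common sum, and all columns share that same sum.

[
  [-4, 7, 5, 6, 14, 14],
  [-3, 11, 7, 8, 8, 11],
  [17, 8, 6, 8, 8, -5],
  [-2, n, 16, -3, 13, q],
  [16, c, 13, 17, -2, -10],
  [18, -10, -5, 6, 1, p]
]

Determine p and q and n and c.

Rows 1 and 2 both sum to 42, so that's the common total.
The known cells in row 6 total 10, leaving 42 − 10 = 32 for the blank.
The known cells in row 5 total 34, leaving 42 − 34 = 8 for the blank.
The known cells in column 2 total 24, leaving 42 − 24 = 18 for the blank.
The known cells in row 4 total 42, leaving 42 − 42 = 0 for the blank.

p = 32, q = 0, n = 18, c = 8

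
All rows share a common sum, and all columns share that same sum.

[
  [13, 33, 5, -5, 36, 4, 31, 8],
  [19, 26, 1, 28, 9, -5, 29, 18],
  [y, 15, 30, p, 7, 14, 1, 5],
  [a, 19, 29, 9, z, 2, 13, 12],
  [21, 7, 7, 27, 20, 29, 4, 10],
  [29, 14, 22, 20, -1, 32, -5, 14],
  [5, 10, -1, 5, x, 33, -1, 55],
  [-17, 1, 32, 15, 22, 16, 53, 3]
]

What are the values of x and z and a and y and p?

Rows 1 and 2 both sum to 125, so that's the common total.
Row 7: 5 + 10 − 1 + 5 + 33 − 1 + 55 = 106, so its missing entry is 125 − 106 = 19.
Column 5: 36 + 9 + 7 + 20 − 1 + 19 + 22 = 112, so its missing entry is 125 − 112 = 13.
Row 4: 19 + 29 + 9 + 13 + 2 + 13 + 12 = 97, so its missing entry is 125 − 97 = 28.
Column 1: 13 + 19 + 28 + 21 + 29 + 5 − 17 = 98, so its missing entry is 125 − 98 = 27.
Row 3: 27 + 15 + 30 + 7 + 14 + 1 + 5 = 99, so its missing entry is 125 − 99 = 26.

x = 19, z = 13, a = 28, y = 27, p = 26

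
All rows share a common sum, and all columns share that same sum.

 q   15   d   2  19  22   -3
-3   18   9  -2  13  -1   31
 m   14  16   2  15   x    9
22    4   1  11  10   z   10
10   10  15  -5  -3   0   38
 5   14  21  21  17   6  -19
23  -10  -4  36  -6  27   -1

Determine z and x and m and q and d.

z = 7, x = 4, m = 5, q = 3, d = 7

Rows 2 and 5 both sum to 65, so that's the common total.
The known cells in column 3 total 58, leaving 65 − 58 = 7 for the blank.
The known cells in row 1 total 62, leaving 65 − 62 = 3 for the blank.
The known cells in column 1 total 60, leaving 65 − 60 = 5 for the blank.
The known cells in row 3 total 61, leaving 65 − 61 = 4 for the blank.
The known cells in row 4 total 58, leaving 65 − 58 = 7 for the blank.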